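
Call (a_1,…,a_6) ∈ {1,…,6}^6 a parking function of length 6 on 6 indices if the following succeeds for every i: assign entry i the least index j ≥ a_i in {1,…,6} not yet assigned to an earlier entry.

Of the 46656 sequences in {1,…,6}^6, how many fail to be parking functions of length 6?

29849

Count = (7−6)·7^(6−1) = 1×16807 = 16807 (Pollak)
Check (3,4,4,4,2,3) → sorted (2,3,3,4,4,4): b_1=2>1, not a PF.
So 46656 − 16807 = 29849 fail.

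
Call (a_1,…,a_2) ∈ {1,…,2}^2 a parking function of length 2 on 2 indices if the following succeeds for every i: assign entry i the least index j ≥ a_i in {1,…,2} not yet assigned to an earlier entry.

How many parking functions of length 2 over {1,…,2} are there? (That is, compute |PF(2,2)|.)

|PF| = (2+1−2)·(2+1)^{2−1} = 1×3 = 3 [KW]
Example (2,1) → sorted (1,2): b_i ≤ i ∀i, a PF.

3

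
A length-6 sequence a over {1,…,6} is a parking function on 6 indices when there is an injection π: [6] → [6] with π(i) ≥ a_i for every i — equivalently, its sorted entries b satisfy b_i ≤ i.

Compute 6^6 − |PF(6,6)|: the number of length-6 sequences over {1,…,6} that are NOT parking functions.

29849

Count = (7−6)·7^(6−1) = 1×16807 = 16807 [KW]
Example (6,6,1,2,2,6) → sorted (1,2,2,6,6,6): b_4=6>4, not a PF.
So 46656 − 16807 = 29849 fail.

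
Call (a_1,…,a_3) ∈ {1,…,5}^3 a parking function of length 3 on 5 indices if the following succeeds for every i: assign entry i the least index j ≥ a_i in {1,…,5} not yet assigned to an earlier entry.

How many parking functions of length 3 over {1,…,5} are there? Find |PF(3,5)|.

|PF| = (5+1−3)·(5+1)^{3−1} = 3·36 = 108 (Pollak)
Check (5,3,4) → sorted (3,4,5): b_i ≤ 2+i ∀i, a PF.

108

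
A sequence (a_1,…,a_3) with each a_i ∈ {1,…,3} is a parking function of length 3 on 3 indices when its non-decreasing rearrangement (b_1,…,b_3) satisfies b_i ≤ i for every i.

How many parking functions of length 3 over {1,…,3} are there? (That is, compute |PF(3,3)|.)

|PF| = (3+1−3)·(3+1)^{3−1} = 1·16 = 16 (Pollak)
Example (1,1,1) → sorted (1,1,1): b_i ≤ i ∀i, a PF.

16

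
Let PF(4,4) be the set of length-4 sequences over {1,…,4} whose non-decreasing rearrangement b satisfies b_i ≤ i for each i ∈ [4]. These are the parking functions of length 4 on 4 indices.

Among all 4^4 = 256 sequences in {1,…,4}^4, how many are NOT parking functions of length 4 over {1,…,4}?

131

#PF = (5−4)·5^(4−1) = 1·125 = 125 (Konheim–Weiss)
Example (4,3,3,3) → sorted (3,3,3,4): b_1=3>1, not a PF.
Total 256; non-PF = 256−125 = 131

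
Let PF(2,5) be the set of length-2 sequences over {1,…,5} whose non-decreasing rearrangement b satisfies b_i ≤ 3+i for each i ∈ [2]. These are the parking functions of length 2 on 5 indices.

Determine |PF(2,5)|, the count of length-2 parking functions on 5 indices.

#PF = (5+1−2)·(5+1)^{2−1} = 4×6 = 24 (Pollak)
Check (3,2) → sorted (2,3): b_i ≤ 3+i ∀i, a PF.

24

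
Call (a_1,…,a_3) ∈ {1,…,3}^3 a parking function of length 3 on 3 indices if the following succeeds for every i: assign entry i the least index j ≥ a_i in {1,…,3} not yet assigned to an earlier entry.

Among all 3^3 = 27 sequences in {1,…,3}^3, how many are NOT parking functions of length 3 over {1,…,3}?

11

|PF| = 1·4^2 = 1×16 = 16 [KW]
One tuple (3,2,3) → sorted (2,3,3): b_1=2>1, not a PF.
Total 27; non-PF = 27−16 = 11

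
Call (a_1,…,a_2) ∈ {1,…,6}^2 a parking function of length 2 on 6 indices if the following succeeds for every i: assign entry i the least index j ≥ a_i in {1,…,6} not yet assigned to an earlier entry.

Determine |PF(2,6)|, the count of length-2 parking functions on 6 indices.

35

|PF(2,6)| = (7−2)·7^(2−1) = 5×7 = 35 [KW]
One tuple (1,2) → sorted (1,2): b_i ≤ 4+i ∀i, a PF.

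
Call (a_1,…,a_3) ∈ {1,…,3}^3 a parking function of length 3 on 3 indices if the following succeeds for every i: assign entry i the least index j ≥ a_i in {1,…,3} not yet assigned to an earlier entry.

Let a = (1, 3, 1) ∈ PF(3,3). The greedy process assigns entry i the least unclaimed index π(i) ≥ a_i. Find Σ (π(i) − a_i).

1

Σπ = 3·4/2 = 6 (π permutes [3]); Σa = 1+3+1 = 5; disp = 6−5 = 1.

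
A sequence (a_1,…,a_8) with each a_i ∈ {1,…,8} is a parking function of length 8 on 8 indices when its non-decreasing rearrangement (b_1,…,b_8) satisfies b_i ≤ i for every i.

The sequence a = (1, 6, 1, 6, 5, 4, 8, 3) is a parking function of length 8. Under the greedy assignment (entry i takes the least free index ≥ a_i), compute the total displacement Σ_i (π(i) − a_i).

Σπ = 36 ({1..8} each once); Σa = 1+6+1+6+5+4+8+3 = 34; disp = 36−34 = 2.

2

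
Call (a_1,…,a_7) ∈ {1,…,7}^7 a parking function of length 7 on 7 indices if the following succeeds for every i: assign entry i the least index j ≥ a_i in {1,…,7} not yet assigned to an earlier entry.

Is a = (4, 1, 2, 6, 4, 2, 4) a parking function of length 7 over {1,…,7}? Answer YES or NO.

YES

Sorted: b = (1, 2, 2, 4, 4, 4, 6).
  b_1=1 ≤ 1
  b_2=2 ≤ 2
  b_3=2 ≤ 3
  b_4=4 ≤ 4
  b_5=4 ≤ 5
  b_6=4 ≤ 6
  b_7=6 ≤ 7
All bounds hold ⇒ YES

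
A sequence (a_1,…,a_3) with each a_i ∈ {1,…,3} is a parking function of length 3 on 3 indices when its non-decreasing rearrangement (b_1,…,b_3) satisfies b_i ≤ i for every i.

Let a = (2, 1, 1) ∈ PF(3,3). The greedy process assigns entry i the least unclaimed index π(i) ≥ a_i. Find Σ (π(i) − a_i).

Σπ = 3·4/2 = 6 (π permutes [3]); Σa = 2+1+1 = 4; disp = 6−4 = 2.

2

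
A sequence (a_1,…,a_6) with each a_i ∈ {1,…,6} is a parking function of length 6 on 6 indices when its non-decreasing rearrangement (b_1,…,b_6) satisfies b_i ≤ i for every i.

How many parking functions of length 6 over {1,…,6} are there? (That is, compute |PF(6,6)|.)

|PF| = 1·7^5 = 1 · 16807 = 16807 (Konheim–Weiss)
E.g. (4,5,1,6,1,1) → sorted (1,1,1,4,5,6): b_i ≤ i ∀i, a PF.

16807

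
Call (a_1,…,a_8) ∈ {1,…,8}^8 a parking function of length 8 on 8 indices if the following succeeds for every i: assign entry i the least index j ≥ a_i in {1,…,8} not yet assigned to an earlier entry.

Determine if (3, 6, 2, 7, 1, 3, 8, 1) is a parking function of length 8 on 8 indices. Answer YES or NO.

YES

Rearranged: b = (1, 1, 2, 3, 3, 6, 7, 8).
  b_1=1 ≤ 1
  b_2=1 ≤ 2
  b_3=2 ≤ 3
  b_4=3 ≤ 4
  b_5=3 ≤ 5
  b_6=6 ≤ 6
  b_7=7 ≤ 7
  b_8=8 ≤ 8
All bounds hold ⇒ YES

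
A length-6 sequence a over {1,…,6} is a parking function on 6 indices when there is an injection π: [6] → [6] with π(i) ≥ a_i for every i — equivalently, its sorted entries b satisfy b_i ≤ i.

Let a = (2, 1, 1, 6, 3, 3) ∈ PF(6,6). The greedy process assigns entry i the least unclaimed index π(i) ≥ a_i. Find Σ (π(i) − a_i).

Σπ = 21 ({1..6} each once); Σa = 2+1+1+6+3+3 = 16; disp = 21−16 = 5.

5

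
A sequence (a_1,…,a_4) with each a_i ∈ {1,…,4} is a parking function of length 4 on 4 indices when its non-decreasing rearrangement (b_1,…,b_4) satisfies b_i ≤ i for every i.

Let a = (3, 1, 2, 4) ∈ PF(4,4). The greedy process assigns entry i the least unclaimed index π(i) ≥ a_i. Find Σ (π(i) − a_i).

0

Σπ = 4·5/2 = 10 (π permutes [4]); Σa = 3+1+2+4 = 10; disp = 10−10 = 0.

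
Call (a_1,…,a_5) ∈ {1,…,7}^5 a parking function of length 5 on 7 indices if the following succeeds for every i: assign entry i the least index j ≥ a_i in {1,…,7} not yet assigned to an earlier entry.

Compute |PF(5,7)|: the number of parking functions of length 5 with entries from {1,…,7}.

12288

#PF = (7+1−5)·(7+1)^{5−1} = 3×4096 = 12288 (Pollak)
Example (1,2,1,6,7) → sorted (1,1,2,6,7): b_i ≤ 2+i ∀i, a PF.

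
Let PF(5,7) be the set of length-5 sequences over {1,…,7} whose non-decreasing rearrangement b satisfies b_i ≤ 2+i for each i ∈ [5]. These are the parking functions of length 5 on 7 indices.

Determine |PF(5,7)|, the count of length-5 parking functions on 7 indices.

12288

|PF| = (7−5+1)·(7+1)^(5−1) = 3 · 4096 = 12288
One tuple (4,3,4,4,7) → sorted (3,4,4,4,7): b_i ≤ 2+i ∀i, a PF.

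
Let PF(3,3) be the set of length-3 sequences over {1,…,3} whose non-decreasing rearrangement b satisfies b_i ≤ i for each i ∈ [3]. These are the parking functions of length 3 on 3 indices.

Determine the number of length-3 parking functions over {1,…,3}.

#PF = (3−3+1)·(3+1)^(3−1) = 1×16 = 16 [KW]
E.g. (3,1,1) → sorted (1,1,3): b_i ≤ i ∀i, a PF.

16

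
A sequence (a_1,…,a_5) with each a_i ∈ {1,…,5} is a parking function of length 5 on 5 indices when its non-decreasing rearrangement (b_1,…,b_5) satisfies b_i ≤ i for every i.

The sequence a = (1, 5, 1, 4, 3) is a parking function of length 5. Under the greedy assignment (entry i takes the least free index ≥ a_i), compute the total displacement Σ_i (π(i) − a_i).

1

Σπ(i) = 1+…+5 = 15; Σa = 1+5+1+4+3 = 14; disp = 15−14 = 1.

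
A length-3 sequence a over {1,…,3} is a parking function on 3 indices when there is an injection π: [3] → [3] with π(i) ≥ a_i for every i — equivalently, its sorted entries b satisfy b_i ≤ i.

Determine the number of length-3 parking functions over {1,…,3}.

|PF| = 1·4^2 = 1·16 = 16 (Konheim–Weiss)
Example (1,2,3) → sorted (1,2,3): b_i ≤ i ∀i, a PF.

16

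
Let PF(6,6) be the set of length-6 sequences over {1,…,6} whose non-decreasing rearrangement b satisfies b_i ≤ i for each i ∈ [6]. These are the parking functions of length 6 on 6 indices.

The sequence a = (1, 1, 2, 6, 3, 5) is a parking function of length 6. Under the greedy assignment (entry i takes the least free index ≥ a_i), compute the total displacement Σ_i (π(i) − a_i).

Σπ = 6·7/2 = 21 (π permutes [6]); Σa = 1+1+2+6+3+5 = 18; disp = 21−18 = 3.

3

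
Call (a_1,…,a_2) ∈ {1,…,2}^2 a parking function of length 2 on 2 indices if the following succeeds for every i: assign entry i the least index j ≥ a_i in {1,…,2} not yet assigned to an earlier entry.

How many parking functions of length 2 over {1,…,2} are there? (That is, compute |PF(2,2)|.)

3

|PF(2,2)| = (3−2)·3^(2−1) = 1 · 3 = 3 [KW]
E.g. (2,1) → sorted (1,2): b_i ≤ i ∀i, a PF.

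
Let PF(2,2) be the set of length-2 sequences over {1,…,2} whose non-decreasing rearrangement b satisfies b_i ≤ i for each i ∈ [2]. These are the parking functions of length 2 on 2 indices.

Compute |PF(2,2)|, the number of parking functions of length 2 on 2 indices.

3

#PF = (3−2)·3^(2−1) = 1·3 = 3 (Pollak)
Example (1,1) → sorted (1,1): b_i ≤ i ∀i, a PF.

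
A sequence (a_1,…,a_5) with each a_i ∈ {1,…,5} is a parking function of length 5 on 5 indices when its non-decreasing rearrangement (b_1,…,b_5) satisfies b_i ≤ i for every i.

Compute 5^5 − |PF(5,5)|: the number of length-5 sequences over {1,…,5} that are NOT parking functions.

1829

#PF = (6−5)·6^(5−1) = 1×1296 = 1296
One tuple (4,3,2,5,3) → sorted (2,3,3,4,5): b_1=2>1, not a PF.
5^5 − 1296 = 3125 − 1296 = 1829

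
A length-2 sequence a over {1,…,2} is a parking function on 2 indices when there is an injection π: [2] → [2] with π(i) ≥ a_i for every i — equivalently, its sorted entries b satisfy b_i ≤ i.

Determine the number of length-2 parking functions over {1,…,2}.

3

|PF(2,2)| = (2−2+1)·(2+1)^(2−1) = 1×3 = 3 [KW]
One tuple (2,1) → sorted (1,2): b_i ≤ i ∀i, a PF.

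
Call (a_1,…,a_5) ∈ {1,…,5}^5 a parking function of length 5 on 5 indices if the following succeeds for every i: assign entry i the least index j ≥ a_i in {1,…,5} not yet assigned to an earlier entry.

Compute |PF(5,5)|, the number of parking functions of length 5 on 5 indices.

|PF(5,5)| = (6−5)·6^(5−1) = 1×1296 = 1296 (Pollak)
Check (1,1,1,3,4) → sorted (1,1,1,3,4): b_i ≤ i ∀i, a PF.

1296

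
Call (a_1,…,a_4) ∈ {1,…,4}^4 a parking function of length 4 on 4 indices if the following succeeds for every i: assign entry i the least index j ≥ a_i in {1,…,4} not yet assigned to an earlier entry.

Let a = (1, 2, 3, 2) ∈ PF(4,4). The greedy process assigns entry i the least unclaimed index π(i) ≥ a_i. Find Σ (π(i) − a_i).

Σπ(i) = 1+…+4 = 10; Σa = 1+2+3+2 = 8; disp = 10−8 = 2.

2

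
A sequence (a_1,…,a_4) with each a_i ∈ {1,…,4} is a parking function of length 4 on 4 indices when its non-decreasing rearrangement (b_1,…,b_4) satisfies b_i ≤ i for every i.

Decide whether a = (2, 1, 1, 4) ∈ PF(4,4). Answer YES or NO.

YES

Rearranged: b = (1, 1, 2, 4).
  b_1=1 ≤ 1
  b_2=1 ≤ 2
  b_3=2 ≤ 3
  b_4=4 ≤ 4
All bounds hold ⇒ YES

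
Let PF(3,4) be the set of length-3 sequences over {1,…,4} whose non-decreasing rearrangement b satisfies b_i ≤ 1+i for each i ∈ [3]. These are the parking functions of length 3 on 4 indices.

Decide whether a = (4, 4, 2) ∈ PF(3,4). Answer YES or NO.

NO

Rearranged: b = (2, 4, 4).
  b_1=2 ≤ 2
  b_2=4 > 3
  fails at i=2 ⇒ NO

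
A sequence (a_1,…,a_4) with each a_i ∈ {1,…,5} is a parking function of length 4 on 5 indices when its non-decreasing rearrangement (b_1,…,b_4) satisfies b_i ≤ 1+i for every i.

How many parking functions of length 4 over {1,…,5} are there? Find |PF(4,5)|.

432

|PF(4,5)| = (5+1−4)·(5+1)^{4−1} = 2×216 = 432 [KW]
Check (2,5,2,1) → sorted (1,2,2,5): b_i ≤ 1+i ∀i, a PF.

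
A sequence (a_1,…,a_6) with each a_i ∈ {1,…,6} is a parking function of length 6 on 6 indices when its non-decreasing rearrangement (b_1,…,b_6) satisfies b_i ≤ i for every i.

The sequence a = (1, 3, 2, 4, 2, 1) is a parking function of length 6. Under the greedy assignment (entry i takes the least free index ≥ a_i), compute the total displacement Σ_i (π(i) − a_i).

8

Σπ(i) = 1+…+6 = 21; Σa = 1+3+2+4+2+1 = 13; disp = 21−13 = 8.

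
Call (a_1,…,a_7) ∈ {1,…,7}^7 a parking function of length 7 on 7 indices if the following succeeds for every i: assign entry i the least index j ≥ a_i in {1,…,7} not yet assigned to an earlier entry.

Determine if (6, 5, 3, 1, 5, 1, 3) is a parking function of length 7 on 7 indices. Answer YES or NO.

Sorted: b = (1, 1, 3, 3, 5, 5, 6).
  b_1=1 ≤ 1
  b_2=1 ≤ 2
  b_3=3 ≤ 3
  b_4=3 ≤ 4
  b_5=5 ≤ 5
  b_6=5 ≤ 6
  b_7=6 ≤ 7
All bounds hold ⇒ YES

YES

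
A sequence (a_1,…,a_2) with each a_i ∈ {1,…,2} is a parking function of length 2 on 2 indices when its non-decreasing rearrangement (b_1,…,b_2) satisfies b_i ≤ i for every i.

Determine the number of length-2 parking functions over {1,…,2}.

3

#PF = (3−2)·3^(2−1) = 1 · 3 = 3
One tuple (2,1) → sorted (1,2): b_i ≤ i ∀i, a PF.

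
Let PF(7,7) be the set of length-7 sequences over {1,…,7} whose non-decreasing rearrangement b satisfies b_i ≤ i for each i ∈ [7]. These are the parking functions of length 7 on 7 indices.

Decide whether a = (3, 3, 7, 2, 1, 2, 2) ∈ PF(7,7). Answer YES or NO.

YES

Rearranged: b = (1, 2, 2, 2, 3, 3, 7).
  b_1=1 ≤ 1
  b_2=2 ≤ 2
  b_3=2 ≤ 3
  b_4=2 ≤ 4
  b_5=3 ≤ 5
  b_6=3 ≤ 6
  b_7=7 ≤ 7
All bounds hold ⇒ YES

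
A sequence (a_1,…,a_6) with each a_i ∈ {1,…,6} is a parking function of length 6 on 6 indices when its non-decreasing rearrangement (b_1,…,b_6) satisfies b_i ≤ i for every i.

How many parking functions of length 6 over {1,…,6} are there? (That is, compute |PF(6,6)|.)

|PF| = (6+1−6)·(6+1)^{6−1} = 1·16807 = 16807 (Pollak)
One tuple (2,6,5,1,3,3) → sorted (1,2,3,3,5,6): b_i ≤ i ∀i, a PF.

16807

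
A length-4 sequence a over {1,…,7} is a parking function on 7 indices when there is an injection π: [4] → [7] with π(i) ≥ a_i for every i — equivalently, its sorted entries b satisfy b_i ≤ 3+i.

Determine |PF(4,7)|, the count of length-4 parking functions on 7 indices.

#PF = (7−4+1)·(7+1)^(4−1) = 4·512 = 2048
E.g. (7,1,3,1) → sorted (1,1,3,7): b_i ≤ 3+i ∀i, a PF.

2048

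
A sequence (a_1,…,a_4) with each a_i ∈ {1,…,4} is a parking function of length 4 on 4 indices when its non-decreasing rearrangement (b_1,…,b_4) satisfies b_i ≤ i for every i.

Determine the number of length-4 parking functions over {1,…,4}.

Count = (4+1−4)·(4+1)^{4−1} = 1×125 = 125
Check (2,1,4,1) → sorted (1,1,2,4): b_i ≤ i ∀i, a PF.

125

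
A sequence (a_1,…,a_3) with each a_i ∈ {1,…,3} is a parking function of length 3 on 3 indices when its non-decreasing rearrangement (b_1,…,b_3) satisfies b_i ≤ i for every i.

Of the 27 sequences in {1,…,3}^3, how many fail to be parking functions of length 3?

|PF(3,3)| = (3−3+1)·(3+1)^(3−1) = 1·16 = 16 (Konheim–Weiss)
One tuple (1,3,3) → sorted (1,3,3): b_2=3>2, not a PF.
So 27 − 16 = 11 fail.

11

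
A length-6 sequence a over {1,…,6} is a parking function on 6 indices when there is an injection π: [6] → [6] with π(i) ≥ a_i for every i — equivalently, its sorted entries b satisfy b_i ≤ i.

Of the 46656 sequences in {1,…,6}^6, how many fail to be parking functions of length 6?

29849

Count = 1·7^5 = 1·16807 = 16807
One tuple (3,4,3,6,4,2) → sorted (2,3,3,4,4,6): b_1=2>1, not a PF.
Total 46656; non-PF = 46656−16807 = 29849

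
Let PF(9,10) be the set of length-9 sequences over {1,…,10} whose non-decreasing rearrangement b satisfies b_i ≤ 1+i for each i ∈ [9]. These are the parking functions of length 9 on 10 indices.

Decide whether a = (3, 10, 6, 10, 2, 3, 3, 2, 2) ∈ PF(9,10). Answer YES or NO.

Sorted: b = (2, 2, 2, 3, 3, 3, 6, 10, 10).
  b_1=2 ≤ 2
  b_2=2 ≤ 3
  b_3=2 ≤ 4
  b_4=3 ≤ 5
  b_5=3 ≤ 6
  b_6=3 ≤ 7
  b_7=6 ≤ 8
  b_8=10 > 9
  fails at i=8 ⇒ NO

NO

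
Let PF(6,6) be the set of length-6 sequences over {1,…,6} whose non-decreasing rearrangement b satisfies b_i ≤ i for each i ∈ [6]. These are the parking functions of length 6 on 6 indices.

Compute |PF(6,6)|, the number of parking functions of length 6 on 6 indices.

16807

|PF(6,6)| = (6+1−6)·(6+1)^{6−1} = 1×16807 = 16807 (Konheim–Weiss)
E.g. (2,1,1,3,2,3) → sorted (1,1,2,2,3,3): b_i ≤ i ∀i, a PF.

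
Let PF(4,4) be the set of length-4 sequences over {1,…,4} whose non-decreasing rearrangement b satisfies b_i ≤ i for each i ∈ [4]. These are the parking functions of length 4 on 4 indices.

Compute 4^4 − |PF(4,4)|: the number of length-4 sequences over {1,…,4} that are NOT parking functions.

131

Count = (5−4)·5^(4−1) = 1·125 = 125
E.g. (4,3,2,4) → sorted (2,3,4,4): b_1=2>1, not a PF.
Total 256; non-PF = 256−125 = 131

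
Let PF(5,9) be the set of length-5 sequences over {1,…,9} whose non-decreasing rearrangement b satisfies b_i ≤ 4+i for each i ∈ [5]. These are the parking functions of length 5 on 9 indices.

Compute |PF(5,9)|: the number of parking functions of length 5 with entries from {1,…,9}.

50000

#PF = (9+1−5)·(9+1)^{5−1} = 5×10000 = 50000
Example (4,5,4,9,2) → sorted (2,4,4,5,9): b_i ≤ 4+i ∀i, a PF.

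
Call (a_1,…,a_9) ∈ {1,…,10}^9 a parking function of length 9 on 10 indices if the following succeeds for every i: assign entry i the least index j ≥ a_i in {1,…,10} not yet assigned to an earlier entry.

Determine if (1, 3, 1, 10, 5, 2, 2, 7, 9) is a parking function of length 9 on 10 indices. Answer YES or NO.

Rearranged: b = (1, 1, 2, 2, 3, 5, 7, 9, 10).
  b_1=1 ≤ 2
  b_2=1 ≤ 3
  b_3=2 ≤ 4
  b_4=2 ≤ 5
  b_5=3 ≤ 6
  b_6=5 ≤ 7
  b_7=7 ≤ 8
  b_8=9 ≤ 9
  b_9=10 ≤ 10
All bounds hold ⇒ YES

YES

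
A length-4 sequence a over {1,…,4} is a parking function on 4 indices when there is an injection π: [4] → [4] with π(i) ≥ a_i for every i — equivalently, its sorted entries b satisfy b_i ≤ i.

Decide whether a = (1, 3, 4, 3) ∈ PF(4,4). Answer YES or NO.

NO

Sorted: b = (1, 3, 3, 4).
  b_1=1 ≤ 1
  b_2=3 > 2
  fails at i=2 ⇒ NO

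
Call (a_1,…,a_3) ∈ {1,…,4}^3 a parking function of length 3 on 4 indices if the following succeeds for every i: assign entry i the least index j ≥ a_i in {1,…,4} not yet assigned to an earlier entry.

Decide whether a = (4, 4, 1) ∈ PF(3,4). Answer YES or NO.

Sorted: b = (1, 4, 4).
  b_1=1 ≤ 2
  b_2=4 > 3
  fails at i=2 ⇒ NO

NO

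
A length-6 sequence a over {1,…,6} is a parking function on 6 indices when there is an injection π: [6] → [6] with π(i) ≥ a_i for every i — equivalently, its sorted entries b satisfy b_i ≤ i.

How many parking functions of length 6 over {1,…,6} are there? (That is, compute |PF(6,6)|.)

16807

|PF| = 1·7^5 = 1·16807 = 16807 (Pollak)
One tuple (5,5,2,1,2,1) → sorted (1,1,2,2,5,5): b_i ≤ i ∀i, a PF.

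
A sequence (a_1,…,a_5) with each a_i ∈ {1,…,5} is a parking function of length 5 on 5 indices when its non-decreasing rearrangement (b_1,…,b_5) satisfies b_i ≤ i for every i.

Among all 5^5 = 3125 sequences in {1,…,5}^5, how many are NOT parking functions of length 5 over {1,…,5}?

|PF(5,5)| = (6−5)·6^(5−1) = 1×1296 = 1296 [KW]
E.g. (5,2,5,3,2) → sorted (2,2,3,5,5): b_1=2>1, not a PF.
Total 3125; non-PF = 3125−1296 = 1829

1829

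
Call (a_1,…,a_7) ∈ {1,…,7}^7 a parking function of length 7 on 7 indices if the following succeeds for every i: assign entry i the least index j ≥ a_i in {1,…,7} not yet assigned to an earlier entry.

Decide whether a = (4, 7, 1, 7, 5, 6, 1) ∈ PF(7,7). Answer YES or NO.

Order a: b = (1, 1, 4, 5, 6, 7, 7).
  b_1=1 ≤ 1
  b_2=1 ≤ 2
  b_3=4 > 3
  fails at i=3 ⇒ NO

NO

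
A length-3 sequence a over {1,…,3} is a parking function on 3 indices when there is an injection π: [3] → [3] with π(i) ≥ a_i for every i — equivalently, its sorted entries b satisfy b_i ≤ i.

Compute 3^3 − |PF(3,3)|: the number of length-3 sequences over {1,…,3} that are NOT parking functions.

11

#PF = (3−3+1)·(3+1)^(3−1) = 1·16 = 16 (Konheim–Weiss)
Check (3,3,3) → sorted (3,3,3): b_1=3>1, not a PF.
3^3 − 16 = 27 − 16 = 11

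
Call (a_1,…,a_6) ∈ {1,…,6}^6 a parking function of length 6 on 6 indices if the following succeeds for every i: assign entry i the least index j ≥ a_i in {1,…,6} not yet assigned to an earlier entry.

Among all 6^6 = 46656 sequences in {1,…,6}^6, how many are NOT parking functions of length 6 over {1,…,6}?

|PF| = (6+1−6)·(6+1)^{6−1} = 1·16807 = 16807
E.g. (5,6,2,3,5,3) → sorted (2,3,3,5,5,6): b_1=2>1, not a PF.
Total 46656; non-PF = 46656−16807 = 29849

29849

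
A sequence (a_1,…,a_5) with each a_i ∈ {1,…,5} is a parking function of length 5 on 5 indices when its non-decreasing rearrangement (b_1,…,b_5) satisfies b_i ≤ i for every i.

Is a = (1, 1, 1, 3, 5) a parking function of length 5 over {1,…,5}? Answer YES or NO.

Sorted: b = (1, 1, 1, 3, 5).
  b_1=1 ≤ 1
  b_2=1 ≤ 2
  b_3=1 ≤ 3
  b_4=3 ≤ 4
  b_5=5 ≤ 5
All bounds hold ⇒ YES

YES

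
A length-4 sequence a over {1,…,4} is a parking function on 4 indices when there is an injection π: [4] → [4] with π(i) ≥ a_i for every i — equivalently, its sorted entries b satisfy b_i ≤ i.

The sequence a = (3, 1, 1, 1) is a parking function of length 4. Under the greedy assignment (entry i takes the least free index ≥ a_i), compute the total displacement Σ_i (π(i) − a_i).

4

Σπ(i) = 1+…+4 = 10; Σa = 3+1+1+1 = 6; disp = 10−6 = 4.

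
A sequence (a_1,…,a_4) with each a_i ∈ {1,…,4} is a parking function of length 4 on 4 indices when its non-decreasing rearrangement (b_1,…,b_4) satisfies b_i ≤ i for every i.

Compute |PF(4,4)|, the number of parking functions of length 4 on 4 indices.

125

|PF| = (5−4)·5^(4−1) = 1×125 = 125 [KW]
E.g. (1,3,4,2) → sorted (1,2,3,4): b_i ≤ i ∀i, a PF.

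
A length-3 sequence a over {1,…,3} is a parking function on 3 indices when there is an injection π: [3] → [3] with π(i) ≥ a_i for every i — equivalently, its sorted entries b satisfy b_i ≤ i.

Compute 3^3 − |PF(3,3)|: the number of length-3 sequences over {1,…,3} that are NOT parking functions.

|PF(3,3)| = (4−3)·4^(3−1) = 1·16 = 16 [KW]
E.g. (3,2,2) → sorted (2,2,3): b_1=2>1, not a PF.
3^3 − 16 = 27 − 16 = 11

11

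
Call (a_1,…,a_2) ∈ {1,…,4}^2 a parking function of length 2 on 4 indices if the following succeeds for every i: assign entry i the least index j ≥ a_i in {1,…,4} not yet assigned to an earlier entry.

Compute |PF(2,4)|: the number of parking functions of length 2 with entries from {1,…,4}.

15

|PF| = (5−2)·5^(2−1) = 3·5 = 15 (Konheim–Weiss)
Check (2,3) → sorted (2,3): b_i ≤ 2+i ∀i, a PF.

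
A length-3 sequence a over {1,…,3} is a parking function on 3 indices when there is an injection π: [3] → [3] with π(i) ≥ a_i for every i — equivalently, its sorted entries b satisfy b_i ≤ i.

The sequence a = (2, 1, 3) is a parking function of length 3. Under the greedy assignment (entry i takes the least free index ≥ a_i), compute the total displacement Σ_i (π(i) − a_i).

0

Σπ(i) = 1+…+3 = 6; Σa = 2+1+3 = 6; disp = 6−6 = 0.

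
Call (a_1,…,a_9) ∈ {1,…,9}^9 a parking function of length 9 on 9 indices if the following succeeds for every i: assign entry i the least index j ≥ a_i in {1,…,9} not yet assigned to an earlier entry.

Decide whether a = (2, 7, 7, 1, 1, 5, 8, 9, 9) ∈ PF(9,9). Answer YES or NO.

NO

Order a: b = (1, 1, 2, 5, 7, 7, 8, 9, 9).
  b_1=1 ≤ 1
  b_2=1 ≤ 2
  b_3=2 ≤ 3
  b_4=5 > 4
  fails at i=4 ⇒ NO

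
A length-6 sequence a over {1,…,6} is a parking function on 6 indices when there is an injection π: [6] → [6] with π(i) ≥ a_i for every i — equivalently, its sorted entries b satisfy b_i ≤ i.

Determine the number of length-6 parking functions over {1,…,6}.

|PF| = (7−6)·7^(6−1) = 1·16807 = 16807 [KW]
Example (3,1,1,2,4,1) → sorted (1,1,1,2,3,4): b_i ≤ i ∀i, a PF.

16807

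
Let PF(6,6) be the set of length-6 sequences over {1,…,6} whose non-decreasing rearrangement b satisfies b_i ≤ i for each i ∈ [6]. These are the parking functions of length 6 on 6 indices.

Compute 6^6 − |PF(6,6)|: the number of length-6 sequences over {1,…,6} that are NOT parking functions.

29849

|PF(6,6)| = (6+1−6)·(6+1)^{6−1} = 1 · 16807 = 16807
One tuple (5,5,5,5,6,5) → sorted (5,5,5,5,5,6): b_1=5>1, not a PF.
6^6 − 16807 = 46656 − 16807 = 29849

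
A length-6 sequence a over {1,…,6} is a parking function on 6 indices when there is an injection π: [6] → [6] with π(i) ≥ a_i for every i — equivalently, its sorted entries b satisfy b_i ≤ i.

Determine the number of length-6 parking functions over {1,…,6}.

16807

Count = (6+1−6)·(6+1)^{6−1} = 1×16807 = 16807 (Pollak)
E.g. (1,4,3,6,5,2) → sorted (1,2,3,4,5,6): b_i ≤ i ∀i, a PF.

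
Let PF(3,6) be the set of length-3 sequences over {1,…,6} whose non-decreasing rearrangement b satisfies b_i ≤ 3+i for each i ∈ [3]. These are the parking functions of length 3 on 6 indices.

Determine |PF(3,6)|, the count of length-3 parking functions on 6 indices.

196

|PF| = (7−3)·7^(3−1) = 4 · 49 = 196 (Konheim–Weiss)
E.g. (2,5,4) → sorted (2,4,5): b_i ≤ 3+i ∀i, a PF.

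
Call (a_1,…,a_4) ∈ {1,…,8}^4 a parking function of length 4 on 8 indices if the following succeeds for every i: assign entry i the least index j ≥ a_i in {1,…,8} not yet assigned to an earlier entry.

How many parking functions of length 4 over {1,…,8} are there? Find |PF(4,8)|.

3645

#PF = (9−4)·9^(4−1) = 5·729 = 3645
Example (7,6,3,7) → sorted (3,6,7,7): b_i ≤ 4+i ∀i, a PF.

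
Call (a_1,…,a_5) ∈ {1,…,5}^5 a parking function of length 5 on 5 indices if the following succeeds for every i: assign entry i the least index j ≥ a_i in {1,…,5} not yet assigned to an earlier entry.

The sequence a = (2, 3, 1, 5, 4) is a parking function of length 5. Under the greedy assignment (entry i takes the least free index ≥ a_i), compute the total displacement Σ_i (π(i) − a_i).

0

Σπ = 15 ({1..5} each once); Σa = 2+3+1+5+4 = 15; disp = 15−15 = 0.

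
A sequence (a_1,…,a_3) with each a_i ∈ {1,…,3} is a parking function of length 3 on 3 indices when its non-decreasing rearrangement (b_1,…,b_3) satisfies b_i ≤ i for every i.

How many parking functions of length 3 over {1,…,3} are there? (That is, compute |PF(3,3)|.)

16

Count = (4−3)·4^(3−1) = 1 · 16 = 16 (Konheim–Weiss)
Example (2,3,1) → sorted (1,2,3): b_i ≤ i ∀i, a PF.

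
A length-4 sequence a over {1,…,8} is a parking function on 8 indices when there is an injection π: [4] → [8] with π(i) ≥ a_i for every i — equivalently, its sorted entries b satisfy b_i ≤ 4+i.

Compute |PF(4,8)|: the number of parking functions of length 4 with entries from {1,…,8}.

Count = (8−4+1)·(8+1)^(4−1) = 5·729 = 3645
One tuple (7,1,4,6) → sorted (1,4,6,7): b_i ≤ 4+i ∀i, a PF.

3645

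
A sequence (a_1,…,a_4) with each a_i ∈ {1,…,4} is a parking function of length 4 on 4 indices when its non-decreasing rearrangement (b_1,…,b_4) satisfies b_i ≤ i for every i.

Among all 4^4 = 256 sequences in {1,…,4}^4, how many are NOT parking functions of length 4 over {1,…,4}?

131

|PF| = (5−4)·5^(4−1) = 1 · 125 = 125 (Pollak)
Check (4,4,1,3) → sorted (1,3,4,4): b_2=3>2, not a PF.
So 256 − 125 = 131 fail.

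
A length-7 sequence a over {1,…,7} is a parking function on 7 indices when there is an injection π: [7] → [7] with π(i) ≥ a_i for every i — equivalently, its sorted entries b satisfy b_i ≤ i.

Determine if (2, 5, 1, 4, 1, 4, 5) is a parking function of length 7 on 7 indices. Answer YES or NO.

Order a: b = (1, 1, 2, 4, 4, 5, 5).
  b_1=1 ≤ 1
  b_2=1 ≤ 2
  b_3=2 ≤ 3
  b_4=4 ≤ 4
  b_5=4 ≤ 5
  b_6=5 ≤ 6
  b_7=5 ≤ 7
All bounds hold ⇒ YES

YES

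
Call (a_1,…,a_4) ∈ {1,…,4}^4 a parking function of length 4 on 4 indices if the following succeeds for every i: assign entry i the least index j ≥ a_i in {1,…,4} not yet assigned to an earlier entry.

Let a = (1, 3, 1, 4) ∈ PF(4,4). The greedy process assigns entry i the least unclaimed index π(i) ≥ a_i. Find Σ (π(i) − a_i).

Σπ(i) = 1+…+4 = 10; Σa = 1+3+1+4 = 9; disp = 10−9 = 1.

1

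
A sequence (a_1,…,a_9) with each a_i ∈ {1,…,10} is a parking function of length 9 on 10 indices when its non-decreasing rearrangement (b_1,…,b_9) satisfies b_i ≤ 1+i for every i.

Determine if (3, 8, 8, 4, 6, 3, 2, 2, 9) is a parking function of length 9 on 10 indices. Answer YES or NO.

YES

Sorted: b = (2, 2, 3, 3, 4, 6, 8, 8, 9).
  b_1=2 ≤ 2
  b_2=2 ≤ 3
  b_3=3 ≤ 4
  b_4=3 ≤ 5
  b_5=4 ≤ 6
  b_6=6 ≤ 7
  b_7=8 ≤ 8
  b_8=8 ≤ 9
  b_9=9 ≤ 10
All bounds hold ⇒ YES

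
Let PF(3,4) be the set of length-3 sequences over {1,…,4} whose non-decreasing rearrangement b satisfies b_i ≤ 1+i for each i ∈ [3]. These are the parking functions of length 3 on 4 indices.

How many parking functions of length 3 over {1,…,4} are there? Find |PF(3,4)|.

50

Count = (4+1−3)·(4+1)^{3−1} = 2 · 25 = 50 [KW]
E.g. (1,1,1) → sorted (1,1,1): b_i ≤ 1+i ∀i, a PF.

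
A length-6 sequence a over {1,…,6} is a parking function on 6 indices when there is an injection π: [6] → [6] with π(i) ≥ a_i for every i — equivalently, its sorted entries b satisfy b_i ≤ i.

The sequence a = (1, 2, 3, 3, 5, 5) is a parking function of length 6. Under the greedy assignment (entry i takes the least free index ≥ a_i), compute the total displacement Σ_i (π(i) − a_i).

Σπ = 21 ({1..6} each once); Σa = 1+2+3+3+5+5 = 19; disp = 21−19 = 2.

2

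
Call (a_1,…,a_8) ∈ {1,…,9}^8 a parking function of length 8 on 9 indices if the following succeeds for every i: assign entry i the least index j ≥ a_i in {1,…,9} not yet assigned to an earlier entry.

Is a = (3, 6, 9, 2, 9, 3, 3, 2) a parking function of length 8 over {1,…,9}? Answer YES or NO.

Rearranged: b = (2, 2, 3, 3, 3, 6, 9, 9).
  b_1=2 ≤ 2
  b_2=2 ≤ 3
  b_3=3 ≤ 4
  b_4=3 ≤ 5
  b_5=3 ≤ 6
  b_6=6 ≤ 7
  b_7=9 > 8
  fails at i=7 ⇒ NO

NO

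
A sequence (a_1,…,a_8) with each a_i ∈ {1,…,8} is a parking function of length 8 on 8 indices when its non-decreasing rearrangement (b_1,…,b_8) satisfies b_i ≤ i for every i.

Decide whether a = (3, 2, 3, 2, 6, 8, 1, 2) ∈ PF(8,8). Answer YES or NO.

YES

Rearranged: b = (1, 2, 2, 2, 3, 3, 6, 8).
  b_1=1 ≤ 1
  b_2=2 ≤ 2
  b_3=2 ≤ 3
  b_4=2 ≤ 4
  b_5=3 ≤ 5
  b_6=3 ≤ 6
  b_7=6 ≤ 7
  b_8=8 ≤ 8
All bounds hold ⇒ YES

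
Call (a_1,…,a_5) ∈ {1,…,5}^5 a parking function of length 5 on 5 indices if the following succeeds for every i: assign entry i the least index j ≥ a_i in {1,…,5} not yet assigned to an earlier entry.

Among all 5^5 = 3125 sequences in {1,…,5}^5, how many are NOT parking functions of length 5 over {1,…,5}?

|PF(5,5)| = (6−5)·6^(5−1) = 1·1296 = 1296 [KW]
One tuple (2,5,5,3,3) → sorted (2,3,3,5,5): b_1=2>1, not a PF.
5^5 − 1296 = 3125 − 1296 = 1829

1829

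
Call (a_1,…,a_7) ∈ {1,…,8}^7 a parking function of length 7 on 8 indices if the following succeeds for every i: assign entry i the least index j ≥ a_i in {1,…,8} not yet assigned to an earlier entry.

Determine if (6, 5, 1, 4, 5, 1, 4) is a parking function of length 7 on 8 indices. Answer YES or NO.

Order a: b = (1, 1, 4, 4, 5, 5, 6).
  b_1=1 ≤ 2
  b_2=1 ≤ 3
  b_3=4 ≤ 4
  b_4=4 ≤ 5
  b_5=5 ≤ 6
  b_6=5 ≤ 7
  b_7=6 ≤ 8
All bounds hold ⇒ YES

YES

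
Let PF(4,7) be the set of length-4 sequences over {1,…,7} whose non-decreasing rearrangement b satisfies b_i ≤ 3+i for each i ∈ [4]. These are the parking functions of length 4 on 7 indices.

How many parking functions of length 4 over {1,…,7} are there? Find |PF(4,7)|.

|PF(4,7)| = (7−4+1)·(7+1)^(4−1) = 4×512 = 2048
One tuple (4,4,6,3) → sorted (3,4,4,6): b_i ≤ 3+i ∀i, a PF.

2048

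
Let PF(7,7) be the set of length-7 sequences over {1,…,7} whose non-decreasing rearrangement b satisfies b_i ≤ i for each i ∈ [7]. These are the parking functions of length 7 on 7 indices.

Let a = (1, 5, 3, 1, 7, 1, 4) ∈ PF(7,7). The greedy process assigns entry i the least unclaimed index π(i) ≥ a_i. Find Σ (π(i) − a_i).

Σπ = 28 ({1..7} each once); Σa = 1+5+3+1+7+1+4 = 22; disp = 28−22 = 6.

6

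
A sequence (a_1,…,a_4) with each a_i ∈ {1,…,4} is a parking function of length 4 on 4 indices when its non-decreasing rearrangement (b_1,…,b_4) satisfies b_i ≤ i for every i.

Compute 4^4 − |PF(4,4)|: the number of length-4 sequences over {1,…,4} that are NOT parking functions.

131

|PF| = (4+1−4)·(4+1)^{4−1} = 1 · 125 = 125 (Konheim–Weiss)
Example (4,3,4,4) → sorted (3,4,4,4): b_1=3>1, not a PF.
4^4 − 125 = 256 − 125 = 131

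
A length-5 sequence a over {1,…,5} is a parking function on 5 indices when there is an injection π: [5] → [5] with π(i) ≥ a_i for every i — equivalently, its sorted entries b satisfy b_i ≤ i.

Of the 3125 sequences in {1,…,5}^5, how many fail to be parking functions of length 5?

1829

|PF(5,5)| = (5−5+1)·(5+1)^(5−1) = 1·1296 = 1296 [KW]
One tuple (5,5,1,2,5) → sorted (1,2,5,5,5): b_3=5>3, not a PF.
5^5 − 1296 = 3125 − 1296 = 1829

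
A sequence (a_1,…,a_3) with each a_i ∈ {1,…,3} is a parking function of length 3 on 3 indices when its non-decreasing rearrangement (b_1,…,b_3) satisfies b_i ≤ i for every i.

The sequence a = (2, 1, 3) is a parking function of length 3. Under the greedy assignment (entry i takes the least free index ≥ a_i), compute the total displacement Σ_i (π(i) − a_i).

Σπ(i) = 1+…+3 = 6; Σa = 2+1+3 = 6; disp = 6−6 = 0.

0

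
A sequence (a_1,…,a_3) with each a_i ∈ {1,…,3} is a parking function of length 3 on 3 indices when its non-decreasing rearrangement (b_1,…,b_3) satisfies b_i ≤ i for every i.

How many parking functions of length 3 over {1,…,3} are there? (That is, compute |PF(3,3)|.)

16

Count = (3+1−3)·(3+1)^{3−1} = 1×16 = 16 (Pollak)
One tuple (3,2,1) → sorted (1,2,3): b_i ≤ i ∀i, a PF.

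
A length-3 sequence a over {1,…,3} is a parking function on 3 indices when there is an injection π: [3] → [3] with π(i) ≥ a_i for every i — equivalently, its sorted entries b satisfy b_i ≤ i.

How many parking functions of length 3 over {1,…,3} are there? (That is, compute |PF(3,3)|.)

16

|PF| = 1·4^2 = 1×16 = 16 (Pollak)
Check (2,1,2) → sorted (1,2,2): b_i ≤ i ∀i, a PF.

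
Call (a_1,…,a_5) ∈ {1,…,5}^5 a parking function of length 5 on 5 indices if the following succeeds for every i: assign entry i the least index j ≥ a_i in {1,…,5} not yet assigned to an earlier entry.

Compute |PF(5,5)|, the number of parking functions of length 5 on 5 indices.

#PF = 1·6^4 = 1 · 1296 = 1296 (Pollak)
Check (4,4,1,3,2) → sorted (1,2,3,4,4): b_i ≤ i ∀i, a PF.

1296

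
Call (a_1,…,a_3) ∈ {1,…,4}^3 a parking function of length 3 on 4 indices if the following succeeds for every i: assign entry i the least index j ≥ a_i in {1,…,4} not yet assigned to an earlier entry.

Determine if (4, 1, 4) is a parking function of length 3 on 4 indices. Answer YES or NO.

NO

Rearranged: b = (1, 4, 4).
  b_1=1 ≤ 2
  b_2=4 > 3
  fails at i=2 ⇒ NO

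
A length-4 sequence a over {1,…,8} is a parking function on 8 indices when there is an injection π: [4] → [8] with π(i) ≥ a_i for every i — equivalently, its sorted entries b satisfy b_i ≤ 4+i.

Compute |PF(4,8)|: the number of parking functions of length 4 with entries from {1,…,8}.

3645

|PF(4,8)| = (8+1−4)·(8+1)^{4−1} = 5 · 729 = 3645 (Pollak)
E.g. (7,2,6,1) → sorted (1,2,6,7): b_i ≤ 4+i ∀i, a PF.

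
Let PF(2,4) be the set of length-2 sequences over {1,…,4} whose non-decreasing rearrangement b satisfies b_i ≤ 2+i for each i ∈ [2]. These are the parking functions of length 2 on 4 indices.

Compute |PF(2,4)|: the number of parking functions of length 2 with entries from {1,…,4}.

15

|PF(2,4)| = (5−2)·5^(2−1) = 3×5 = 15 [KW]
E.g. (2,2) → sorted (2,2): b_i ≤ 2+i ∀i, a PF.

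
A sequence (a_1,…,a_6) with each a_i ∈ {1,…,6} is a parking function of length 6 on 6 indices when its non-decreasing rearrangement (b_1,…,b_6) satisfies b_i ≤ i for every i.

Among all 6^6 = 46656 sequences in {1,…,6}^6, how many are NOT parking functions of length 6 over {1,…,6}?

|PF| = (7−6)·7^(6−1) = 1·16807 = 16807 (Konheim–Weiss)
Check (6,4,3,2,5,5) → sorted (2,3,4,5,5,6): b_1=2>1, not a PF.
So 46656 − 16807 = 29849 fail.

29849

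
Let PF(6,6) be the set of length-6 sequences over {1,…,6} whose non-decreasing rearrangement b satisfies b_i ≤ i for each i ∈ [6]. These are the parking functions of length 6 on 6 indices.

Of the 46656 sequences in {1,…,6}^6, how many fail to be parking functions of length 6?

29849

|PF(6,6)| = (6−6+1)·(6+1)^(6−1) = 1·16807 = 16807 (Konheim–Weiss)
E.g. (6,2,1,6,2,6) → sorted (1,2,2,6,6,6): b_4=6>4, not a PF.
So 46656 − 16807 = 29849 fail.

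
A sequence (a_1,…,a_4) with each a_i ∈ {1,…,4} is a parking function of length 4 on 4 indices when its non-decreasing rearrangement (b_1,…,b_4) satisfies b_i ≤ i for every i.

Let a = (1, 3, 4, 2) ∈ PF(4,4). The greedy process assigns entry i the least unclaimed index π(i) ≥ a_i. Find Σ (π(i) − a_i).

Σπ = 10 ({1..4} each once); Σa = 1+3+4+2 = 10; disp = 10−10 = 0.

0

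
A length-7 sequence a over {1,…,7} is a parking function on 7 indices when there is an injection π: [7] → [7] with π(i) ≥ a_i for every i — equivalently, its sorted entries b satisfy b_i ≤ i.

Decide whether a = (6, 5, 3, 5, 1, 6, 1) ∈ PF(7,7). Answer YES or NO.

Rearranged: b = (1, 1, 3, 5, 5, 6, 6).
  b_1=1 ≤ 1
  b_2=1 ≤ 2
  b_3=3 ≤ 3
  b_4=5 > 4
  fails at i=4 ⇒ NO

NO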